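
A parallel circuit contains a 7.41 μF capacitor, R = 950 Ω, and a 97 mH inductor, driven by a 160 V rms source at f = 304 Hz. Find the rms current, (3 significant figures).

1.41 A

ω = 2πf = 1910 rad/s
X_L = ωL = 185 Ω
X_C = 1/(ωC) = 70.7 Ω
Parallel: admittances add. Y = 1/R + 1/(jωL) + jωC
Y = (0.00105 + j0.00876) S
|Y| = 0.00882 S → |Z| = 1/|Y| = 113 Ω, ∠Z = −∠Y = -83.1°
I = V/|Z| = 160/113 = 1.41 A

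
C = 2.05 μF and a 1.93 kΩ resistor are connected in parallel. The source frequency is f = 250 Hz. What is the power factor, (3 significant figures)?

0.159

ω = 2πf = 1571 rad/s
X_C = 1/(ωC) = 311 Ω
Parallel: admittances add. Y = 1/R + jωC
Y = (0.000518 + j0.00322) S
|Y| = 0.00326 S → |Z| = 1/|Y| = 307 Ω, ∠Z = −∠Y = -80.9°
cos φ = cos(-80.9°) = 0.159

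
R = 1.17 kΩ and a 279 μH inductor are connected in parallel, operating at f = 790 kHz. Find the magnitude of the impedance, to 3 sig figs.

ω = 2πf = 4.964e+06 rad/s
X_L = ωL = 1380 Ω
Parallel: admittances add. Y = 1/R + 1/(jωL)
Y = (0.000855 − j0.000722) S
|Y| = 0.00112 S → |Z| = 1/|Y| = 894 Ω, ∠Z = −∠Y = 40.2°

894 Ω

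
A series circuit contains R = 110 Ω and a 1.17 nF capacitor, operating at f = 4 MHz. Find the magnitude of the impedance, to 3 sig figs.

ω = 2πf = 2.513e+07 rad/s
X_C = 1/(ωC) = 34.0 Ω
Z = 110 − j34.0 Ω
|Z| = √(110² + 34.0²) = 115 Ω

115 Ω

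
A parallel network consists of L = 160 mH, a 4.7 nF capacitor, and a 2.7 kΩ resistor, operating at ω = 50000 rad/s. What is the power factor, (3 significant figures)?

X_L = ωL = 8000 Ω
X_C = 1/(ωC) = 4260 Ω
Parallel: admittances add. Y = 1/R + 1/(jωL) + jωC
Y = (0.000370 + j0.000110) S
|Y| = 0.000386 S → |Z| = 1/|Y| = 2590 Ω, ∠Z = −∠Y = -16.5°
cos φ = cos(-16.5°) = 0.959

0.959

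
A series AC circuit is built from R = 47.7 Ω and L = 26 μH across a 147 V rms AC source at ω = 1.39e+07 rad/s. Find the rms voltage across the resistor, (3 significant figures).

X_L = ωL = 361 Ω
Z = 47.7 + j361 Ω
|Z| = √(47.7² + 361²) = 365 Ω
I = V/|Z| = 403 mA
V_R = I·|Z_R| = 0.403 × 47.7 = 19.2 V

19.2 V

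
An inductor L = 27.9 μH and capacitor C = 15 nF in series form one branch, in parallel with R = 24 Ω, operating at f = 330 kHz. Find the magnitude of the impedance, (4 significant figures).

ω = 2πf = 2.073e+06 rad/s
X_L = ωL = 57.85 Ω
X_C = 1/(ωC) = 32.15 Ω
Branch 1: Z₁ = R = 24.00 Ω
Branch 2 (series LC): Z₂ = j(X_L − X_C) = j25.70 Ω
Parallel: Z = Z₁Z₂/(Z₁+Z₂), |Z| = 17.54 Ω, ∠Z = 43.04°

17.54 Ω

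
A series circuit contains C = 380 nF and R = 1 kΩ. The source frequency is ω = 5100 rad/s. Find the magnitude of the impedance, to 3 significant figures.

1130 Ω

X_C = 1/(ωC) = 516 Ω
Z = 1000 − j516 Ω
|Z| = √(1000² + 516²) = 1130 Ω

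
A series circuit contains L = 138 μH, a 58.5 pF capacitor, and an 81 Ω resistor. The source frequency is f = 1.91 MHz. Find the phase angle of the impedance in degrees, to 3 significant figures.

70.7°

ω = 2πf = 1.2e+07 rad/s
X_L = ωL = 1660 Ω
X_C = 1/(ωC) = 1420 Ω
Net reactance X = X_L − X_C = 232 Ω
Z = 81.0 + j232 Ω
|Z| = √(81.0² + 232²) = 245 Ω
∠Z = arctan(232/81.0) = 70.7°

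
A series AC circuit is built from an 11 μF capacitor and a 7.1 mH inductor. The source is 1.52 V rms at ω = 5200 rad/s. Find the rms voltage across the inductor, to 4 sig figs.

2.887 V

X_L = ωL = 36.92 Ω
X_C = 1/(ωC) = 17.48 Ω
Net reactance X = X_L − X_C = 19.44 Ω
Z = j19.44 Ω
|Z| = √(0² + 19.44²) = 19.44 Ω
I = V/|Z| = 78.20 mA
V_L = I·|Z_L| = 0.07820 × 36.92 = 2.887 V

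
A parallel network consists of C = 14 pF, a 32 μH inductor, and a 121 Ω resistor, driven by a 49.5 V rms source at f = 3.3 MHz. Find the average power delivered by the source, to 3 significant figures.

ω = 2πf = 2.073e+07 rad/s
X_L = ωL = 664 Ω
X_C = 1/(ωC) = 3440 Ω
Parallel: admittances add. Y = 1/R + 1/(jωL) + jωC
Y = (0.00826 − j0.00122) S
|Y| = 0.00835 S → |Z| = 1/|Y| = 120 Ω, ∠Z = −∠Y = 8.38°
I = V/|Z| = 414 mA
P = VI cos φ = 49.5 × 0.414 × cos(8.38°) = 20.2 W

20.2 W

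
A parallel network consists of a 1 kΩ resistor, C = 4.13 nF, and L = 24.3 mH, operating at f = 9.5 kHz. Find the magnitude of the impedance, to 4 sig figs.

914.3 Ω

ω = 2πf = 59690 rad/s
X_L = ωL = 1450 Ω
X_C = 1/(ωC) = 4056 Ω
Parallel: admittances add. Y = 1/R + 1/(jωL) + jωC
Y = (0.001000 − j0.0004429) S
|Y| = 0.001094 S → |Z| = 1/|Y| = 914.3 Ω, ∠Z = −∠Y = 23.89°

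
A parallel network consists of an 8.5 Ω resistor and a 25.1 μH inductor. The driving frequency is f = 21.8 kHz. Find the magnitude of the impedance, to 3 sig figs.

ω = 2πf = 137000 rad/s
X_L = ωL = 3.44 Ω
Parallel: admittances add. Y = 1/R + 1/(jωL)
Y = (0.118 − j0.291) S
|Y| = 0.314 S → |Z| = 1/|Y| = 3.19 Ω, ∠Z = −∠Y = 68.0°

3.19 Ω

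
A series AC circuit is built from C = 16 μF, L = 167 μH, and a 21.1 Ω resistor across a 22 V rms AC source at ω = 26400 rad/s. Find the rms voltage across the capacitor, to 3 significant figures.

X_L = ωL = 4.41 Ω
X_C = 1/(ωC) = 2.37 Ω
Net reactance X = X_L − X_C = 2.04 Ω
Z = 21.1 + j2.04 Ω
|Z| = √(21.1² + 2.04²) = 21.2 Ω
I = V/|Z| = 1.04 A
V_C = I·|Z_C| = 1.04 × 2.37 = 2.46 V

2.46 V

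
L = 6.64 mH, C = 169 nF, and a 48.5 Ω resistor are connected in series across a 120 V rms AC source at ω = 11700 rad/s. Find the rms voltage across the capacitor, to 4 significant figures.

140.9 V

X_L = ωL = 77.69 Ω
X_C = 1/(ωC) = 505.7 Ω
Net reactance X = X_L − X_C = -428.1 Ω
Z = 48.50 − j428.1 Ω
|Z| = √(48.50² + 428.1²) = 430.8 Ω
I = V/|Z| = 278.6 mA
V_C = I·|Z_C| = 0.2786 × 505.7 = 140.9 V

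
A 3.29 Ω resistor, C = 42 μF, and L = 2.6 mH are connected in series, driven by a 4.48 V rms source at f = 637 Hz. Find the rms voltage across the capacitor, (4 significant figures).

ω = 2πf = 4002 rad/s
X_L = ωL = 10.41 Ω
X_C = 1/(ωC) = 5.949 Ω
Net reactance X = X_L − X_C = 4.457 Ω
Z = 3.290 + j4.457 Ω
|Z| = √(3.290² + 4.457²) = 5.540 Ω
I = V/|Z| = 808.7 mA
V_C = I·|Z_C| = 0.8087 × 5.949 = 4.811 V

4.811 V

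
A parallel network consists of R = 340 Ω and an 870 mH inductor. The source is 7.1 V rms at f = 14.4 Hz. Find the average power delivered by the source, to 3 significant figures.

148 mW

ω = 2πf = 90.48 rad/s
X_L = ωL = 78.7 Ω
Parallel: admittances add. Y = 1/R + 1/(jωL)
Y = (0.00294 − j0.0127) S
|Y| = 0.0130 S → |Z| = 1/|Y| = 76.7 Ω, ∠Z = −∠Y = 77.0°
I = V/|Z| = 92.6 mA
P = VI cos φ = 7.1 × 0.0926 × cos(77.0°) = 148 mW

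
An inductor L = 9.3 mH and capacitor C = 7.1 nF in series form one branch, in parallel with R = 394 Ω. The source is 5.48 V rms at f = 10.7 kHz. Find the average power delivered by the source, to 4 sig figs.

76.22 mW

ω = 2πf = 67230 rad/s
X_L = ωL = 625.2 Ω
X_C = 1/(ωC) = 2095 Ω
Branch 1: Z₁ = R = 394.0 Ω
Branch 2 (series LC): Z₂ = j(X_L − X_C) = −j1470 Ω
Parallel: Z = Z₁Z₂/(Z₁+Z₂), |Z| = 380.6 Ω, ∠Z = -15.01°
I = V/|Z| = 14.40 mA
P = VI cos φ = 5.48 × 0.01440 × cos(-15.01°) = 76.22 mW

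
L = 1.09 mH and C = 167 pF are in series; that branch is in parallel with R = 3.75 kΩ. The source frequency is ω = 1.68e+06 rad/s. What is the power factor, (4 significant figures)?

X_L = ωL = 1831 Ω
X_C = 1/(ωC) = 3564 Ω
Branch 1: Z₁ = R = 3750 Ω
Branch 2 (series LC): Z₂ = j(X_L − X_C) = −j1733 Ω
Parallel: Z = Z₁Z₂/(Z₁+Z₂), |Z| = 1573 Ω, ∠Z = -65.20°
cos φ = cos(-65.20°) = 0.4195

0.4195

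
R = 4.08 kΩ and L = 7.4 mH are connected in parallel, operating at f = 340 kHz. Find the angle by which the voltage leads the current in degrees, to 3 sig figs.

14.5°

ω = 2πf = 2.136e+06 rad/s
X_L = ωL = 15800 Ω
Parallel: admittances add. Y = 1/R + 1/(jωL)
Y = (0.000245 − j6.33e-05) S
|Y| = 0.000253 S → |Z| = 1/|Y| = 3950 Ω, ∠Z = −∠Y = 14.5°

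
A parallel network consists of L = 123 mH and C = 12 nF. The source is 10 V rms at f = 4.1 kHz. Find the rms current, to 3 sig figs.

ω = 2πf = 25760 rad/s
X_L = ωL = 3170 Ω
X_C = 1/(ωC) = 3230 Ω
Parallel: admittances add. Y = 1/(jωL) + jωC
Y = (0 − j6.46e-06) S
|Y| = 6.46e-06 S → |Z| = 1/|Y| = 155000 Ω, ∠Z = −∠Y = 90.0°
I = V/|Z| = 10/155000 = 64.6 μA

64.6 μA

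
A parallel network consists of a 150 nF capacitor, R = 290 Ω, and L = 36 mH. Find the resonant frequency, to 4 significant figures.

2.166 kHz

ω₀ = 1/√(LC) = 1/√(0.036 × 1.5e-07) = 13610 rad/s
f₀ = ω₀/(2π) = 2.166 kHz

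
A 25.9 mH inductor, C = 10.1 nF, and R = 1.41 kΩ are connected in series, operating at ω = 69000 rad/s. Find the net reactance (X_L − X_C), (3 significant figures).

352 Ω

X_L = ωL = 1790 Ω
X_C = 1/(ωC) = 1430 Ω
X = 1790 − 1430 = 352 Ω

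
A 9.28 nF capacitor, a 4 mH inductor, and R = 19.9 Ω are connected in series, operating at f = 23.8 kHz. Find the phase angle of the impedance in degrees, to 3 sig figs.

-80.8°

ω = 2πf = 149500 rad/s
X_L = ωL = 598 Ω
X_C = 1/(ωC) = 721 Ω
Net reactance X = X_L − X_C = -122 Ω
Z = 19.9 − j122 Ω
|Z| = √(19.9² + 122²) = 124 Ω
∠Z = arctan(-122/19.9) = -80.8°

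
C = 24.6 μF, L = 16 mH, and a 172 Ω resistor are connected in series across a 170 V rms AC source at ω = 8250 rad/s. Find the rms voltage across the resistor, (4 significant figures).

136.7 V

X_L = ωL = 132.0 Ω
X_C = 1/(ωC) = 4.927 Ω
Net reactance X = X_L − X_C = 127.1 Ω
Z = 172.0 + j127.1 Ω
|Z| = √(172.0² + 127.1²) = 213.8 Ω
I = V/|Z| = 795.0 mA
V_R = I·|Z_R| = 0.7950 × 172.0 = 136.7 V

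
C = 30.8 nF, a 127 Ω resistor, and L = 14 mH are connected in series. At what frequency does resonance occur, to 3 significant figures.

ω₀ = 1/√(LC) = 1/√(0.014 × 3.08e-08) = 48160 rad/s
f₀ = ω₀/(2π) = 7.66 kHz

7.66 kHz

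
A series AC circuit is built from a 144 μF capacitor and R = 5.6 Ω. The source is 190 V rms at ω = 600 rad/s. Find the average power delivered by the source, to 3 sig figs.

X_C = 1/(ωC) = 11.6 Ω
Z = 5.60 − j11.6 Ω
|Z| = √(5.60² + 11.6²) = 12.9 Ω
∠Z = arctan(-11.6/5.60) = -64.2°
I = V/|Z| = 14.8 A
P = VI cos φ = 190 × 14.8 × cos(-64.2°) = 1.22 kW

1.22 kW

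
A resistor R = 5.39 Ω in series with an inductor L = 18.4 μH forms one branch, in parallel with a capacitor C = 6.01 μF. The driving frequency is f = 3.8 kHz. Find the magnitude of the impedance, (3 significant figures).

ω = 2πf = 23880 rad/s
X_L = ωL = 0.439 Ω
X_C = 1/(ωC) = 6.97 Ω
Branch 1 (R+jX_L): Z₁ = 5.39 + j0.439 Ω, |Z₁| = 5.41 Ω
Branch 2 (−jX_C): Z₂ = −j6.97 Ω
Parallel: Z = Z₁Z₂/(Z₁+Z₂), |Z| = 4.45 Ω, ∠Z = -34.9°

4.45 Ω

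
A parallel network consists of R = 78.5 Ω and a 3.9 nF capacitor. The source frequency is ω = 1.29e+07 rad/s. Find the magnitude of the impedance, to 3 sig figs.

19.3 Ω

X_C = 1/(ωC) = 19.9 Ω
Parallel: admittances add. Y = 1/R + jωC
Y = (0.0127 + j0.0503) S
|Y| = 0.0519 S → |Z| = 1/|Y| = 19.3 Ω, ∠Z = −∠Y = -75.8°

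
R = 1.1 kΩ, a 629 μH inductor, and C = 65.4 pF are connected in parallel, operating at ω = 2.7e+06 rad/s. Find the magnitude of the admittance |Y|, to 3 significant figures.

X_L = ωL = 1700 Ω
X_C = 1/(ωC) = 5660 Ω
Parallel: admittances add. Y = 1/R + 1/(jωL) + jωC
Y = (0.000909 − j0.000412) S
|Y| = 0.000998 S → |Z| = 1/|Y| = 1000 Ω, ∠Z = −∠Y = 24.4°

998 μS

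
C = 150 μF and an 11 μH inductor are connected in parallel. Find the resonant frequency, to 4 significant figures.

ω₀ = 1/√(LC) = 1/√(1.1e-05 × 0.00015) = 24620 rad/s
f₀ = ω₀/(2π) = 3.918 kHz

3.918 kHz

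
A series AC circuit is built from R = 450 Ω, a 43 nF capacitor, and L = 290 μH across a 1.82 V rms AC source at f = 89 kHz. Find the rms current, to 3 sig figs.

3.91 mA

ω = 2πf = 559200 rad/s
X_L = ωL = 162 Ω
X_C = 1/(ωC) = 41.6 Ω
Net reactance X = X_L − X_C = 121 Ω
Z = 450 + j121 Ω
|Z| = √(450² + 121²) = 466 Ω
I = V/|Z| = 1.82/466 = 3.91 mA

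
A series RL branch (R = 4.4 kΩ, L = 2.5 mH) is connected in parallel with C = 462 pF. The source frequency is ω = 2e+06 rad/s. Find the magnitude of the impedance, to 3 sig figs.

1220 Ω

X_L = ωL = 5000 Ω
X_C = 1/(ωC) = 1080 Ω
Branch 1 (R+jX_L): Z₁ = 4400 + j5000 Ω, |Z₁| = 6660 Ω
Branch 2 (−jX_C): Z₂ = −j1080 Ω
Parallel: Z = Z₁Z₂/(Z₁+Z₂), |Z| = 1220 Ω, ∠Z = -83.0°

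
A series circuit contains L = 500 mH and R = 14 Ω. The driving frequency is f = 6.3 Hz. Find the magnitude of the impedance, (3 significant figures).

ω = 2πf = 39.58 rad/s
X_L = ωL = 19.8 Ω
Z = 14.0 + j19.8 Ω
|Z| = √(14.0² + 19.8²) = 24.2 Ω

24.2 Ω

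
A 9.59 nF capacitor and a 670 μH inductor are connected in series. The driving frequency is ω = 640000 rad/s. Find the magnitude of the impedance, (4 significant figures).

265.9 Ω

X_L = ωL = 428.8 Ω
X_C = 1/(ωC) = 162.9 Ω
Net reactance X = X_L − X_C = 265.9 Ω
Z = j265.9 Ω
|Z| = √(0² + 265.9²) = 265.9 Ω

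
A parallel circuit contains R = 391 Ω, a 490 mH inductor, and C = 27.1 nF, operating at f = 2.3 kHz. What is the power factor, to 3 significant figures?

ω = 2πf = 14450 rad/s
X_L = ωL = 7080 Ω
X_C = 1/(ωC) = 2550 Ω
Parallel: admittances add. Y = 1/R + 1/(jωL) + jωC
Y = (0.00256 + j0.000250) S
|Y| = 0.00257 S → |Z| = 1/|Y| = 389 Ω, ∠Z = −∠Y = -5.59°
cos φ = cos(-5.59°) = 0.995

0.995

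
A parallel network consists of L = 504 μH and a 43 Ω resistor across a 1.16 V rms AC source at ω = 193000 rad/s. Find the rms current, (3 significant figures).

X_L = ωL = 97.3 Ω
Parallel: admittances add. Y = 1/R + 1/(jωL)
Y = (0.0233 − j0.0103) S
|Y| = 0.0254 S → |Z| = 1/|Y| = 39.3 Ω, ∠Z = −∠Y = 23.8°
I = V/|Z| = 1.16/39.3 = 29.5 mA

29.5 mA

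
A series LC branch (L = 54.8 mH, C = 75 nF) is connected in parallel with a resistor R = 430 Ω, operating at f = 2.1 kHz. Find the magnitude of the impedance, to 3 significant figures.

ω = 2πf = 13190 rad/s
X_L = ωL = 723 Ω
X_C = 1/(ωC) = 1010 Ω
Branch 1: Z₁ = R = 430 Ω
Branch 2 (series LC): Z₂ = j(X_L − X_C) = −j287 Ω
Parallel: Z = Z₁Z₂/(Z₁+Z₂), |Z| = 239 Ω, ∠Z = -56.2°

239 Ω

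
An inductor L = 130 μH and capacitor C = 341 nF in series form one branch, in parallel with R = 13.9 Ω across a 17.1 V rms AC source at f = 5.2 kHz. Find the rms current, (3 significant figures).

1.25 A

ω = 2πf = 32670 rad/s
X_L = ωL = 4.25 Ω
X_C = 1/(ωC) = 89.8 Ω
Branch 1: Z₁ = R = 13.9 Ω
Branch 2 (series LC): Z₂ = j(X_L − X_C) = −j85.5 Ω
Parallel: Z = Z₁Z₂/(Z₁+Z₂), |Z| = 13.7 Ω, ∠Z = -9.23°
I = V/|Z| = 17.1/13.7 = 1.25 A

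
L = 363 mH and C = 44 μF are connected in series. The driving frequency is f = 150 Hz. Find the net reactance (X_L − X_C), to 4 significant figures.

ω = 2πf = 942.5 rad/s
X_L = ωL = 342.1 Ω
X_C = 1/(ωC) = 24.11 Ω
X = 342.1 − 24.11 = 318.0 Ω

318.0 Ω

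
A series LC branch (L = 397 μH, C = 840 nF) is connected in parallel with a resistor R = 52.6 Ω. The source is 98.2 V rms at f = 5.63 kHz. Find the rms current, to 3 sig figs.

ω = 2πf = 35370 rad/s
X_L = ωL = 14.0 Ω
X_C = 1/(ωC) = 33.7 Ω
Branch 1: Z₁ = R = 52.6 Ω
Branch 2 (series LC): Z₂ = j(X_L − X_C) = −j19.6 Ω
Parallel: Z = Z₁Z₂/(Z₁+Z₂), |Z| = 18.4 Ω, ∠Z = -69.6°
I = V/|Z| = 98.2/18.4 = 5.34 A

5.34 A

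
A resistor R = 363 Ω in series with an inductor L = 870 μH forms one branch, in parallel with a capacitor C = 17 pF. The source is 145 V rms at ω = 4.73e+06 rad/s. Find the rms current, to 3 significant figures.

X_L = ωL = 4120 Ω
X_C = 1/(ωC) = 12400 Ω
Branch 1 (R+jX_L): Z₁ = 363 + j4120 Ω, |Z₁| = 4130 Ω
Branch 2 (−jX_C): Z₂ = −j12400 Ω
Parallel: Z = Z₁Z₂/(Z₁+Z₂), |Z| = 6170 Ω, ∠Z = 82.5°
I = V/|Z| = 145/6170 = 23.5 mA

23.5 mA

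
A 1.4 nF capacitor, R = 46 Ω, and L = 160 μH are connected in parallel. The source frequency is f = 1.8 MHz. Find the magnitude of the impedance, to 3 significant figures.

ω = 2πf = 1.131e+07 rad/s
X_L = ωL = 1810 Ω
X_C = 1/(ωC) = 63.2 Ω
Parallel: admittances add. Y = 1/R + 1/(jωL) + jωC
Y = (0.0217 + j0.0153) S
|Y| = 0.0266 S → |Z| = 1/|Y| = 37.6 Ω, ∠Z = −∠Y = -35.1°

37.6 Ω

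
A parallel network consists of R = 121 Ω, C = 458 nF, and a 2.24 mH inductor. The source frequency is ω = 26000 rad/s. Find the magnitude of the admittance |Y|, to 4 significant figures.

X_L = ωL = 58.24 Ω
X_C = 1/(ωC) = 83.98 Ω
Parallel: admittances add. Y = 1/R + 1/(jωL) + jωC
Y = (0.008264 − j0.005262) S
|Y| = 0.009798 S → |Z| = 1/|Y| = 102.1 Ω, ∠Z = −∠Y = 32.49°

9.798 mS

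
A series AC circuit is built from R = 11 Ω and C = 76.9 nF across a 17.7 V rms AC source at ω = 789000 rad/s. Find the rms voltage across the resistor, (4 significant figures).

9.826 V

X_C = 1/(ωC) = 16.48 Ω
Z = 11.00 − j16.48 Ω
|Z| = √(11.00² + 16.48²) = 19.82 Ω
I = V/|Z| = 893.3 mA
V_R = I·|Z_R| = 0.8933 × 11.00 = 9.826 V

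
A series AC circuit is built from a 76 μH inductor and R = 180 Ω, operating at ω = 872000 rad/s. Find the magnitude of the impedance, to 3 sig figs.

X_L = ωL = 66.3 Ω
Z = 180 + j66.3 Ω
|Z| = √(180² + 66.3²) = 192 Ω

192 Ω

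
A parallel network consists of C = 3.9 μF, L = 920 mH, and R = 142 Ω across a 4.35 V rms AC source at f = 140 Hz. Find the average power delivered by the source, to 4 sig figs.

ω = 2πf = 879.6 rad/s
X_L = ωL = 809.3 Ω
X_C = 1/(ωC) = 291.5 Ω
Parallel: admittances add. Y = 1/R + 1/(jωL) + jωC
Y = (0.007042 + j0.002195) S
|Y| = 0.007376 S → |Z| = 1/|Y| = 135.6 Ω, ∠Z = −∠Y = -17.31°
I = V/|Z| = 32.09 mA
P = VI cos φ = 4.35 × 0.03209 × cos(-17.31°) = 133.3 mW

133.3 mW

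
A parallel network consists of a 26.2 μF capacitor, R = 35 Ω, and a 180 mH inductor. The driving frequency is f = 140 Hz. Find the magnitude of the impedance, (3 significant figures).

ω = 2πf = 879.6 rad/s
X_L = ωL = 158 Ω
X_C = 1/(ωC) = 43.4 Ω
Parallel: admittances add. Y = 1/R + 1/(jωL) + jωC
Y = (0.0286 + j0.0167) S
|Y| = 0.0331 S → |Z| = 1/|Y| = 30.2 Ω, ∠Z = −∠Y = -30.4°

30.2 Ω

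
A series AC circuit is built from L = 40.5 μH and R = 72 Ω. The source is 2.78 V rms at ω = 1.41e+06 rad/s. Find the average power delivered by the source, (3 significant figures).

65.9 mW

X_L = ωL = 57.1 Ω
Z = 72.0 + j57.1 Ω
|Z| = √(72.0² + 57.1²) = 91.9 Ω
∠Z = arctan(57.1/72.0) = 38.4°
I = V/|Z| = 30.3 mA
P = VI cos φ = 2.78 × 0.0303 × cos(38.4°) = 65.9 mW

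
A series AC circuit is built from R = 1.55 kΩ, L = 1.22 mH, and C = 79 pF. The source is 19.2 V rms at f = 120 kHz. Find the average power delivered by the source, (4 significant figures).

ω = 2πf = 754000 rad/s
X_L = ωL = 919.9 Ω
X_C = 1/(ωC) = 16790 Ω
Net reactance X = X_L − X_C = -15870 Ω
Z = 1550 − j15870 Ω
|Z| = √(1550² + 15870²) = 15940 Ω
∠Z = arctan(-15870/1550) = -84.42°
I = V/|Z| = 1.204 mA
P = VI cos φ = 19.2 × 0.001204 × cos(-84.42°) = 2.248 mW

2.248 mW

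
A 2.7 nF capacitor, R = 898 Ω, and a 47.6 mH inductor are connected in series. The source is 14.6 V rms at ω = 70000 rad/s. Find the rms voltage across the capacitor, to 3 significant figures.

X_L = ωL = 3330 Ω
X_C = 1/(ωC) = 5290 Ω
Net reactance X = X_L − X_C = -1960 Ω
Z = 898 − j1960 Ω
|Z| = √(898² + 1960²) = 2160 Ω
I = V/|Z| = 6.77 mA
V_C = I·|Z_C| = 0.00677 × 5290 = 35.8 V

35.8 V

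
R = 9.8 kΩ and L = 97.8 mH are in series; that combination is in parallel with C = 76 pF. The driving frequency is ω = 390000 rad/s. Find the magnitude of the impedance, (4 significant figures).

X_L = ωL = 38140 Ω
X_C = 1/(ωC) = 33740 Ω
Branch 1 (R+jX_L): Z₁ = 9800 + j38140 Ω, |Z₁| = 39380 Ω
Branch 2 (−jX_C): Z₂ = −j33740 Ω
Parallel: Z = Z₁Z₂/(Z₁+Z₂), |Z| = 123700 Ω, ∠Z = -38.61°

123700 Ω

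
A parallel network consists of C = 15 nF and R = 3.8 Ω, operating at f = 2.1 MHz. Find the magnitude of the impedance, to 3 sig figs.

3.04 Ω

ω = 2πf = 1.319e+07 rad/s
X_C = 1/(ωC) = 5.05 Ω
Parallel: admittances add. Y = 1/R + jωC
Y = (0.263 + j0.198) S
|Y| = 0.329 S → |Z| = 1/|Y| = 3.04 Ω, ∠Z = −∠Y = -36.9°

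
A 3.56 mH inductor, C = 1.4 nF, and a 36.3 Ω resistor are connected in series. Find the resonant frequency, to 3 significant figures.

71.3 kHz

ω₀ = 1/√(LC) = 1/√(0.00356 × 1.4e-09) = 447900 rad/s
f₀ = ω₀/(2π) = 71.3 kHz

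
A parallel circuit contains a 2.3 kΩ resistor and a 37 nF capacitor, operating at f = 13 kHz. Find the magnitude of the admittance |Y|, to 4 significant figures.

ω = 2πf = 81680 rad/s
X_C = 1/(ωC) = 330.9 Ω
Parallel: admittances add. Y = 1/R + jωC
Y = (0.0004348 + j0.003022) S
|Y| = 0.003053 S → |Z| = 1/|Y| = 327.5 Ω, ∠Z = −∠Y = -81.81°

3.053 mS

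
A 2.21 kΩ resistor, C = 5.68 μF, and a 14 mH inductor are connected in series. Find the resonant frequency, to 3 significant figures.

564 Hz

ω₀ = 1/√(LC) = 1/√(0.014 × 5.68e-06) = 3546 rad/s
f₀ = ω₀/(2π) = 564 Hz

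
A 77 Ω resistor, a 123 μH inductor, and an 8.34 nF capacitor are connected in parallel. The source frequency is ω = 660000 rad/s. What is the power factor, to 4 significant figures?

X_L = ωL = 81.18 Ω
X_C = 1/(ωC) = 181.7 Ω
Parallel: admittances add. Y = 1/R + 1/(jωL) + jωC
Y = (0.01299 − j0.006814) S
|Y| = 0.01467 S → |Z| = 1/|Y| = 68.18 Ω, ∠Z = −∠Y = 27.68°
cos φ = cos(27.68°) = 0.8855

0.8855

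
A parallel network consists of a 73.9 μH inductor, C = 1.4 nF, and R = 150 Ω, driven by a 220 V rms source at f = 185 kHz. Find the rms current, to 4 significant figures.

2.647 A

ω = 2πf = 1.162e+06 rad/s
X_L = ωL = 85.90 Ω
X_C = 1/(ωC) = 614.5 Ω
Parallel: admittances add. Y = 1/R + 1/(jωL) + jωC
Y = (0.006667 − j0.01001) S
|Y| = 0.01203 S → |Z| = 1/|Y| = 83.12 Ω, ∠Z = −∠Y = 56.35°
I = V/|Z| = 220/83.12 = 2.647 A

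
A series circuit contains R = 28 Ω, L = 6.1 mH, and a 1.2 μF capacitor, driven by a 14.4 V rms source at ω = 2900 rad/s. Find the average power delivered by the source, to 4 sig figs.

X_L = ωL = 17.69 Ω
X_C = 1/(ωC) = 287.4 Ω
Net reactance X = X_L − X_C = -269.7 Ω
Z = 28.00 − j269.7 Ω
|Z| = √(28.00² + 269.7²) = 271.1 Ω
∠Z = arctan(-269.7/28.00) = -84.07°
I = V/|Z| = 53.11 mA
P = VI cos φ = 14.4 × 0.05311 × cos(-84.07°) = 78.99 mW

78.99 mW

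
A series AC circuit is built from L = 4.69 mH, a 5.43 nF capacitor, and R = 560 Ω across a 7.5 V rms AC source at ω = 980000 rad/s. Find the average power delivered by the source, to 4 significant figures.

1.595 mW

X_L = ωL = 4596 Ω
X_C = 1/(ωC) = 187.9 Ω
Net reactance X = X_L − X_C = 4408 Ω
Z = 560.0 + j4408 Ω
|Z| = √(560.0² + 4408²) = 4444 Ω
∠Z = arctan(4408/560.0) = 82.76°
I = V/|Z| = 1.688 mA
P = VI cos φ = 7.5 × 0.001688 × cos(82.76°) = 1.595 mW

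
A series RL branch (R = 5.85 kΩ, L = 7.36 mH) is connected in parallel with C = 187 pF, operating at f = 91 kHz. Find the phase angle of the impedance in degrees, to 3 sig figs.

ω = 2πf = 571800 rad/s
X_L = ωL = 4210 Ω
X_C = 1/(ωC) = 9350 Ω
Branch 1 (R+jX_L): Z₁ = 5850 + j4210 Ω, |Z₁| = 7210 Ω
Branch 2 (−jX_C): Z₂ = −j9350 Ω
Parallel: Z = Z₁Z₂/(Z₁+Z₂), |Z| = 8650 Ω, ∠Z = -12.9°

-12.9°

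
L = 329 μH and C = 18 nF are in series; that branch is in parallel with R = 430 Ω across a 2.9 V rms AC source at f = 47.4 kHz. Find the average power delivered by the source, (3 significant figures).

ω = 2πf = 297800 rad/s
X_L = ωL = 98.0 Ω
X_C = 1/(ωC) = 187 Ω
Branch 1: Z₁ = R = 430 Ω
Branch 2 (series LC): Z₂ = j(X_L − X_C) = −j88.6 Ω
Parallel: Z = Z₁Z₂/(Z₁+Z₂), |Z| = 86.7 Ω, ∠Z = -78.4°
I = V/|Z| = 33.4 mA
P = VI cos φ = 2.9 × 0.0334 × cos(-78.4°) = 19.6 mW

19.6 mW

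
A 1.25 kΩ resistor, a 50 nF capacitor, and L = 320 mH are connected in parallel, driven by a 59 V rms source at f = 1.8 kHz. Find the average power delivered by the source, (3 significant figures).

2.78 W

ω = 2πf = 11310 rad/s
X_L = ωL = 3620 Ω
X_C = 1/(ωC) = 1770 Ω
Parallel: admittances add. Y = 1/R + 1/(jωL) + jωC
Y = (0.000800 + j0.000289) S
|Y| = 0.000851 S → |Z| = 1/|Y| = 1180 Ω, ∠Z = −∠Y = -19.9°
I = V/|Z| = 50.2 mA
P = VI cos φ = 59 × 0.0502 × cos(-19.9°) = 2.78 W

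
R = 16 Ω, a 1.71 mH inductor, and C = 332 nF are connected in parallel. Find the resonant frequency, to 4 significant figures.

ω₀ = 1/√(LC) = 1/√(0.00171 × 3.32e-07) = 41970 rad/s
f₀ = ω₀/(2π) = 6.680 kHz

6.680 kHz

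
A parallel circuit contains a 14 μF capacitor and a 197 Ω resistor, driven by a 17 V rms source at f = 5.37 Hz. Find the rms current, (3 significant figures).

86.7 mA

ω = 2πf = 33.74 rad/s
X_C = 1/(ωC) = 2120 Ω
Parallel: admittances add. Y = 1/R + jωC
Y = (0.00508 + j0.000472) S
|Y| = 0.00510 S → |Z| = 1/|Y| = 196 Ω, ∠Z = −∠Y = -5.32°
I = V/|Z| = 17/196 = 86.7 mA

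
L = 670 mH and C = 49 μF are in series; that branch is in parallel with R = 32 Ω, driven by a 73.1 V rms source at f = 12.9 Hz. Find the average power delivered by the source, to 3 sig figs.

167 W

ω = 2πf = 81.05 rad/s
X_L = ωL = 54.3 Ω
X_C = 1/(ωC) = 252 Ω
Branch 1: Z₁ = R = 32.0 Ω
Branch 2 (series LC): Z₂ = j(X_L − X_C) = −j197 Ω
Parallel: Z = Z₁Z₂/(Z₁+Z₂), |Z| = 31.6 Ω, ∠Z = -9.20°
I = V/|Z| = 2.31 A
P = VI cos φ = 73.1 × 2.31 × cos(-9.20°) = 167 W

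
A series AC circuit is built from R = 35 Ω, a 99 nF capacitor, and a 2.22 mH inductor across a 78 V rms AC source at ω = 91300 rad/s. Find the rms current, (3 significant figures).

X_L = ωL = 203 Ω
X_C = 1/(ωC) = 111 Ω
Net reactance X = X_L − X_C = 92.1 Ω
Z = 35.0 + j92.1 Ω
|Z| = √(35.0² + 92.1²) = 98.5 Ω
I = V/|Z| = 78/98.5 = 792 mA

792 mA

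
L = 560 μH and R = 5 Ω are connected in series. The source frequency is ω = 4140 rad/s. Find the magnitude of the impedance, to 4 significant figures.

5.511 Ω

X_L = ωL = 2.318 Ω
Z = 5.000 + j2.318 Ω
|Z| = √(5.000² + 2.318²) = 5.511 Ω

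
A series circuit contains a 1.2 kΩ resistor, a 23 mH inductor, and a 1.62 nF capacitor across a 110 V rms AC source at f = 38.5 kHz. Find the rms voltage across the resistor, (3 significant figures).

ω = 2πf = 241900 rad/s
X_L = ωL = 5560 Ω
X_C = 1/(ωC) = 2550 Ω
Net reactance X = X_L − X_C = 3010 Ω
Z = 1200 + j3010 Ω
|Z| = √(1200² + 3010²) = 3240 Ω
I = V/|Z| = 33.9 mA
V_R = I·|Z_R| = 0.0339 × 1200 = 40.7 V

40.7 V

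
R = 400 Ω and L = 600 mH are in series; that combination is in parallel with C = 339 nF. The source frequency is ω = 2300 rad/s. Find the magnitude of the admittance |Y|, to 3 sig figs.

X_L = ωL = 1380 Ω
X_C = 1/(ωC) = 1280 Ω
Branch 1 (R+jX_L): Z₁ = 400 + j1380 Ω, |Z₁| = 1440 Ω
Branch 2 (−jX_C): Z₂ = −j1280 Ω
Parallel: Z = Z₁Z₂/(Z₁+Z₂), |Z| = 4480 Ω, ∠Z = -29.9°
|Y| = 1/|Z| = 223 μS

223 μS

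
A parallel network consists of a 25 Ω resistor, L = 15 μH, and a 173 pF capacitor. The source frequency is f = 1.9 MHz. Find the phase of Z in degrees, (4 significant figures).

5.028°

ω = 2πf = 1.194e+07 rad/s
X_L = ωL = 179.1 Ω
X_C = 1/(ωC) = 484.2 Ω
Parallel: admittances add. Y = 1/R + 1/(jωL) + jωC
Y = (0.04000 − j0.003519) S
|Y| = 0.04015 S → |Z| = 1/|Y| = 24.90 Ω, ∠Z = −∠Y = 5.028°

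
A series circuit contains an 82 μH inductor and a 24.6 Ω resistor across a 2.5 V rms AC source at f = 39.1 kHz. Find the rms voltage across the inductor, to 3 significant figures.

1.58 V

ω = 2πf = 245700 rad/s
X_L = ωL = 20.1 Ω
Z = 24.6 + j20.1 Ω
|Z| = √(24.6² + 20.1²) = 31.8 Ω
I = V/|Z| = 78.6 mA
V_L = I·|Z_L| = 0.0786 × 20.1 = 1.58 V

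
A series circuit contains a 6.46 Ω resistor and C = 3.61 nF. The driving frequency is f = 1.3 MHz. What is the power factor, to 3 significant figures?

ω = 2πf = 8.168e+06 rad/s
X_C = 1/(ωC) = 33.9 Ω
Z = 6.46 − j33.9 Ω
|Z| = √(6.46² + 33.9²) = 34.5 Ω
∠Z = arctan(-33.9/6.46) = -79.2°
cos φ = cos(-79.2°) = 0.187

0.187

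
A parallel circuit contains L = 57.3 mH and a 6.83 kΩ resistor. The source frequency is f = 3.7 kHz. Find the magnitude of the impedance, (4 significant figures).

1307 Ω

ω = 2πf = 23250 rad/s
X_L = ωL = 1332 Ω
Parallel: admittances add. Y = 1/R + 1/(jωL)
Y = (0.0001464 − j0.0007507) S
|Y| = 0.0007648 S → |Z| = 1/|Y| = 1307 Ω, ∠Z = −∠Y = 78.96°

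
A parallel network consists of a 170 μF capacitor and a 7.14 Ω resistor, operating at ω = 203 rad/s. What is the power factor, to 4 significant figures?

0.9710

X_C = 1/(ωC) = 28.98 Ω
Parallel: admittances add. Y = 1/R + jωC
Y = (0.1401 + j0.03451) S
|Y| = 0.1442 S → |Z| = 1/|Y| = 6.933 Ω, ∠Z = −∠Y = -13.84°
cos φ = cos(-13.84°) = 0.9710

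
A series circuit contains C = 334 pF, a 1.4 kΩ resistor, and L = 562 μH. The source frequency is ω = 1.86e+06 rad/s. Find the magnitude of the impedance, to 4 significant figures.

X_L = ωL = 1045 Ω
X_C = 1/(ωC) = 1610 Ω
Net reactance X = X_L − X_C = -564.4 Ω
Z = 1400 − j564.4 Ω
|Z| = √(1400² + 564.4²) = 1509 Ω

1509 Ω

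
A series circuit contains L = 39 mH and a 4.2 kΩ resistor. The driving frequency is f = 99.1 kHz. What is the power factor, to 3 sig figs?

0.170

ω = 2πf = 622700 rad/s
X_L = ωL = 24300 Ω
Z = 4200 + j24300 Ω
|Z| = √(4200² + 24300²) = 24600 Ω
∠Z = arctan(24300/4200) = 80.2°
cos φ = cos(80.2°) = 0.170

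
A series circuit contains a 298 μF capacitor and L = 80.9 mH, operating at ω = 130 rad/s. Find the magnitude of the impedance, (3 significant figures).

X_L = ωL = 10.5 Ω
X_C = 1/(ωC) = 25.8 Ω
Net reactance X = X_L − X_C = -15.3 Ω
Z = − j15.3 Ω
|Z| = √(0² + 15.3²) = 15.3 Ω

15.3 Ω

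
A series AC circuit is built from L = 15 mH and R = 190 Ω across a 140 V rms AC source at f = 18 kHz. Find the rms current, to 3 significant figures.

ω = 2πf = 113100 rad/s
X_L = ωL = 1700 Ω
Z = 190 + j1700 Ω
|Z| = √(190² + 1700²) = 1710 Ω
I = V/|Z| = 140/1710 = 82.0 mA

82.0 mA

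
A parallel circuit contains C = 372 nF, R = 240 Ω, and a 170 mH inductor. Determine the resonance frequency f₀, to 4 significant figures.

ω₀ = 1/√(LC) = 1/√(0.17 × 3.72e-07) = 3977 rad/s
f₀ = ω₀/(2π) = 632.9 Hz

632.9 Hz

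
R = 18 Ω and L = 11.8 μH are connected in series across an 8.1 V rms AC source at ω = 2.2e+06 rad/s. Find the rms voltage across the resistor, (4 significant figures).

X_L = ωL = 25.96 Ω
Z = 18.00 + j25.96 Ω
|Z| = √(18.00² + 25.96²) = 31.59 Ω
I = V/|Z| = 256.4 mA
V_R = I·|Z_R| = 0.2564 × 18.00 = 4.615 V

4.615 V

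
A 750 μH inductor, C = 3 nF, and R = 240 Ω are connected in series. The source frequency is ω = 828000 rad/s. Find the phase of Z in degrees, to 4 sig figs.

42.31°

X_L = ωL = 621.0 Ω
X_C = 1/(ωC) = 402.6 Ω
Net reactance X = X_L − X_C = 218.4 Ω
Z = 240.0 + j218.4 Ω
|Z| = √(240.0² + 218.4²) = 324.5 Ω
∠Z = arctan(218.4/240.0) = 42.31°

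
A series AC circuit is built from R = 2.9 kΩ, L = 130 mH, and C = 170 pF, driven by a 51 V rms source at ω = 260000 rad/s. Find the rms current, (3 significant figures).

4.42 mA

X_L = ωL = 33800 Ω
X_C = 1/(ωC) = 22600 Ω
Net reactance X = X_L − X_C = 11200 Ω
Z = 2900 + j11200 Ω
|Z| = √(2900² + 11200²) = 11500 Ω
I = V/|Z| = 51/11500 = 4.42 mA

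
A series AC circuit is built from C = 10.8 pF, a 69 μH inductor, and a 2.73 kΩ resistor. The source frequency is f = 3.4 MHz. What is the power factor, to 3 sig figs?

ω = 2πf = 2.136e+07 rad/s
X_L = ωL = 1470 Ω
X_C = 1/(ωC) = 4330 Ω
Net reactance X = X_L − X_C = -2860 Ω
Z = 2730 − j2860 Ω
|Z| = √(2730² + 2860²) = 3950 Ω
∠Z = arctan(-2860/2730) = -46.3°
cos φ = cos(-46.3°) = 0.690

0.690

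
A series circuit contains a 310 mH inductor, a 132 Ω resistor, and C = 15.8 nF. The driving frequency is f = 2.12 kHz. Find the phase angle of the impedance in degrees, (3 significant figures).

-78.0°

ω = 2πf = 13320 rad/s
X_L = ωL = 4130 Ω
X_C = 1/(ωC) = 4750 Ω
Net reactance X = X_L − X_C = -622 Ω
Z = 132 − j622 Ω
|Z| = √(132² + 622²) = 636 Ω
∠Z = arctan(-622/132) = -78.0°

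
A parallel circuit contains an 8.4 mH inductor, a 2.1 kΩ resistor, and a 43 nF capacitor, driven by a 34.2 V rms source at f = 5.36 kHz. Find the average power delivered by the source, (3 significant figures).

ω = 2πf = 33680 rad/s
X_L = ωL = 283 Ω
X_C = 1/(ωC) = 691 Ω
Parallel: admittances add. Y = 1/R + 1/(jωL) + jωC
Y = (0.000476 − j0.00209) S
|Y| = 0.00214 S → |Z| = 1/|Y| = 467 Ω, ∠Z = −∠Y = 77.1°
I = V/|Z| = 73.2 mA
P = VI cos φ = 34.2 × 0.0732 × cos(77.1°) = 557 mW

557 mW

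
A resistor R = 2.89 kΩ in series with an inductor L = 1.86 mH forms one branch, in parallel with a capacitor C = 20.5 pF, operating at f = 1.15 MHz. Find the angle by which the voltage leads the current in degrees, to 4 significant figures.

-78.77°

ω = 2πf = 7.226e+06 rad/s
X_L = ωL = 13440 Ω
X_C = 1/(ωC) = 6751 Ω
Branch 1 (R+jX_L): Z₁ = 2890 + j13440 Ω, |Z₁| = 13750 Ω
Branch 2 (−jX_C): Z₂ = −j6751 Ω
Parallel: Z = Z₁Z₂/(Z₁+Z₂), |Z| = 12740 Ω, ∠Z = -78.77°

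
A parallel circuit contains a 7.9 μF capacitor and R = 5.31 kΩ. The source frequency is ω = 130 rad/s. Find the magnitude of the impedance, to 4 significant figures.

X_C = 1/(ωC) = 973.7 Ω
Parallel: admittances add. Y = 1/R + jωC
Y = (0.0001883 + j0.001027) S
|Y| = 0.001044 S → |Z| = 1/|Y| = 957.7 Ω, ∠Z = −∠Y = -79.61°

957.7 Ω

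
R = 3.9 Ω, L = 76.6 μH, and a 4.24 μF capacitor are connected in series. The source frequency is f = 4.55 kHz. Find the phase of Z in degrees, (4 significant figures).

ω = 2πf = 28590 rad/s
X_L = ωL = 2.190 Ω
X_C = 1/(ωC) = 8.250 Ω
Net reactance X = X_L − X_C = -6.060 Ω
Z = 3.900 − j6.060 Ω
|Z| = √(3.900² + 6.060²) = 7.206 Ω
∠Z = arctan(-6.060/3.900) = -57.24°

-57.24°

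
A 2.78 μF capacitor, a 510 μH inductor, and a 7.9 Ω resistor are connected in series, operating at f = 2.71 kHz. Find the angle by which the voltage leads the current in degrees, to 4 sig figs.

ω = 2πf = 17030 rad/s
X_L = ωL = 8.684 Ω
X_C = 1/(ωC) = 21.13 Ω
Net reactance X = X_L − X_C = -12.44 Ω
Z = 7.900 − j12.44 Ω
|Z| = √(7.900² + 12.44²) = 14.74 Ω
∠Z = arctan(-12.44/7.900) = -57.59°

-57.59°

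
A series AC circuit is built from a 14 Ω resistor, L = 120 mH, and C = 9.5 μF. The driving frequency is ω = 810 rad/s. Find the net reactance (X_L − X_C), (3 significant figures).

X_L = ωL = 97.2 Ω
X_C = 1/(ωC) = 130 Ω
X = 97.2 − 130 = -32.8 Ω

-32.8 Ω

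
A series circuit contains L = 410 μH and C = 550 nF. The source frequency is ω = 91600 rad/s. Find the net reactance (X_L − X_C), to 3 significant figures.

17.7 Ω

X_L = ωL = 37.6 Ω
X_C = 1/(ωC) = 19.8 Ω
X = 37.6 − 19.8 = 17.7 Ω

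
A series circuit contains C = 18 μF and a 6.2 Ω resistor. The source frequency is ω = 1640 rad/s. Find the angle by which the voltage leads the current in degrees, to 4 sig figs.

X_C = 1/(ωC) = 33.88 Ω
Z = 6.200 − j33.88 Ω
|Z| = √(6.200² + 33.88²) = 34.44 Ω
∠Z = arctan(-33.88/6.200) = -79.63°

-79.63°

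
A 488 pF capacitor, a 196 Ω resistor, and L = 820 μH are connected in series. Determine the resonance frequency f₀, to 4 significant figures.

251.6 kHz

ω₀ = 1/√(LC) = 1/√(0.00082 × 4.88e-10) = 1.581e+06 rad/s
f₀ = ω₀/(2π) = 251.6 kHz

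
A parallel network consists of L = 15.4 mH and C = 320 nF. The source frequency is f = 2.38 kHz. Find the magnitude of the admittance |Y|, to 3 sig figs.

ω = 2πf = 14950 rad/s
X_L = ωL = 230 Ω
X_C = 1/(ωC) = 209 Ω
Parallel: admittances add. Y = 1/(jωL) + jωC
Y = (0 + j0.000443) S
|Y| = 0.000443 S → |Z| = 1/|Y| = 2260 Ω, ∠Z = −∠Y = -90.0°

443 μS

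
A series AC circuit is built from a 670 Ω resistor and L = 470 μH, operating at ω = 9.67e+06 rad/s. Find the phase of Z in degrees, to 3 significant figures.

X_L = ωL = 4540 Ω
Z = 670 + j4540 Ω
|Z| = √(670² + 4540²) = 4590 Ω
∠Z = arctan(4540/670) = 81.6°

81.6°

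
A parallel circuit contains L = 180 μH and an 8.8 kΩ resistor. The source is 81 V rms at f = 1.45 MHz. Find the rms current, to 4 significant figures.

50.24 mA

ω = 2πf = 9.111e+06 rad/s
X_L = ωL = 1640 Ω
Parallel: admittances add. Y = 1/R + 1/(jωL)
Y = (0.0001136 − j0.0006098) S
|Y| = 0.0006203 S → |Z| = 1/|Y| = 1612 Ω, ∠Z = −∠Y = 79.44°
I = V/|Z| = 81/1612 = 50.24 mA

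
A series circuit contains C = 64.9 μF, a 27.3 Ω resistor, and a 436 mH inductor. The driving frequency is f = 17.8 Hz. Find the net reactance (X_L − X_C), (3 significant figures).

ω = 2πf = 111.8 rad/s
X_L = ωL = 48.8 Ω
X_C = 1/(ωC) = 138 Ω
X = 48.8 − 138 = -89.0 Ω

-89.0 Ω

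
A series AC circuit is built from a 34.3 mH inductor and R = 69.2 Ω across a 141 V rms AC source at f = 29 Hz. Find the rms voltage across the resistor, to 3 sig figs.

ω = 2πf = 182.2 rad/s
X_L = ωL = 6.25 Ω
Z = 69.2 + j6.25 Ω
|Z| = √(69.2² + 6.25²) = 69.5 Ω
I = V/|Z| = 2.03 A
V_R = I·|Z_R| = 2.03 × 69.2 = 140 V

140 V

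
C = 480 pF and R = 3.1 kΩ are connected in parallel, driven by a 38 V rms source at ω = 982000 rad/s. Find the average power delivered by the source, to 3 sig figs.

466 mW

X_C = 1/(ωC) = 2120 Ω
Parallel: admittances add. Y = 1/R + jωC
Y = (0.000323 + j0.000471) S
|Y| = 0.000571 S → |Z| = 1/|Y| = 1750 Ω, ∠Z = −∠Y = -55.6°
I = V/|Z| = 21.7 mA
P = VI cos φ = 38 × 0.0217 × cos(-55.6°) = 466 mW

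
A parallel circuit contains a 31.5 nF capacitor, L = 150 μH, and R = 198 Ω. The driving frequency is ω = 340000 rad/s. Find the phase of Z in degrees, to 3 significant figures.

60.4°

X_L = ωL = 51.0 Ω
X_C = 1/(ωC) = 93.4 Ω
Parallel: admittances add. Y = 1/R + 1/(jωL) + jωC
Y = (0.00505 − j0.00890) S
|Y| = 0.0102 S → |Z| = 1/|Y| = 97.7 Ω, ∠Z = −∠Y = 60.4°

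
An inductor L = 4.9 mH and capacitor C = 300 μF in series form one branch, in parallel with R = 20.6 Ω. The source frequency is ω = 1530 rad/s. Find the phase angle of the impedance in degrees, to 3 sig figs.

X_L = ωL = 7.50 Ω
X_C = 1/(ωC) = 2.18 Ω
Branch 1: Z₁ = R = 20.6 Ω
Branch 2 (series LC): Z₂ = j(X_L − X_C) = j5.32 Ω
Parallel: Z = Z₁Z₂/(Z₁+Z₂), |Z| = 5.15 Ω, ∠Z = 75.5°

75.5°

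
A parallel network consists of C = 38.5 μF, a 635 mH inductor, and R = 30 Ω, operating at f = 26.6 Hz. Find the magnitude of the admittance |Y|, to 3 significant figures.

33.5 mS

ω = 2πf = 167.1 rad/s
X_L = ωL = 106 Ω
X_C = 1/(ωC) = 155 Ω
Parallel: admittances add. Y = 1/R + 1/(jωL) + jωC
Y = (0.0333 − j0.00299) S
|Y| = 0.0335 S → |Z| = 1/|Y| = 29.9 Ω, ∠Z = −∠Y = 5.12°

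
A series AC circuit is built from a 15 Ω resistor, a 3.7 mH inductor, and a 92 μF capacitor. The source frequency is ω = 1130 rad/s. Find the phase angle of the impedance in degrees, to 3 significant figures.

X_L = ωL = 4.18 Ω
X_C = 1/(ωC) = 9.62 Ω
Net reactance X = X_L − X_C = -5.44 Ω
Z = 15.0 − j5.44 Ω
|Z| = √(15.0² + 5.44²) = 16.0 Ω
∠Z = arctan(-5.44/15.0) = -19.9°

-19.9°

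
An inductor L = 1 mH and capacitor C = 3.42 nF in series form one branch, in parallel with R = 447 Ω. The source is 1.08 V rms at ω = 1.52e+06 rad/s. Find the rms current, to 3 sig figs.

2.55 mA

X_L = ωL = 1520 Ω
X_C = 1/(ωC) = 192 Ω
Branch 1: Z₁ = R = 447 Ω
Branch 2 (series LC): Z₂ = j(X_L − X_C) = j1330 Ω
Parallel: Z = Z₁Z₂/(Z₁+Z₂), |Z| = 424 Ω, ∠Z = 18.6°
I = V/|Z| = 1.08/424 = 2.55 mA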